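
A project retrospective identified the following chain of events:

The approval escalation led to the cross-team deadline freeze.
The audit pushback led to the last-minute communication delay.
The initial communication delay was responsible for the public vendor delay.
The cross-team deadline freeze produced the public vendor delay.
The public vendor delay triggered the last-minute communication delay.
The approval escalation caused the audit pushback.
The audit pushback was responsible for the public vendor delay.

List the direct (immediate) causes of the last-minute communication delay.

the audit pushback, the public vendor delay

Upstream contributors include the approval escalation, the cross-team deadline freeze, the initial communication delay, but only the audit pushback, the public vendor delay feed directly into the last-minute communication delay.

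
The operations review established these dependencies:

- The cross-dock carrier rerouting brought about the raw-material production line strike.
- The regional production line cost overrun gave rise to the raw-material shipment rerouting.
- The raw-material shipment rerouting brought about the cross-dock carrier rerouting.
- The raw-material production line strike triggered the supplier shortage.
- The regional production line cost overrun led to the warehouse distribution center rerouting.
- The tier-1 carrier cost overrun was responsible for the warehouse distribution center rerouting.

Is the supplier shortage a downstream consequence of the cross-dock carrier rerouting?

There is a causal chain: the cross-dock carrier rerouting → the raw-material production line strike → the supplier shortage.

Yes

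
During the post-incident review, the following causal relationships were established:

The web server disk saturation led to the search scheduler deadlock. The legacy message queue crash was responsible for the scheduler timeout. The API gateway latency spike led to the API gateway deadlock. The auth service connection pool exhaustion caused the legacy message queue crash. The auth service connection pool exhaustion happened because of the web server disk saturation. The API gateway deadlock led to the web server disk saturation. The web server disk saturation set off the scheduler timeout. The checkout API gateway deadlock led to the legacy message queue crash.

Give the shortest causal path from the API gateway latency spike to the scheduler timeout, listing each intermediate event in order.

the API gateway latency spike → the API gateway deadlock
the API gateway deadlock → the web server disk saturation
the web server disk saturation → the scheduler timeout
Length: 3 steps.

the API gateway latency spike → the API gateway deadlock → the web server disk saturation → the scheduler timeout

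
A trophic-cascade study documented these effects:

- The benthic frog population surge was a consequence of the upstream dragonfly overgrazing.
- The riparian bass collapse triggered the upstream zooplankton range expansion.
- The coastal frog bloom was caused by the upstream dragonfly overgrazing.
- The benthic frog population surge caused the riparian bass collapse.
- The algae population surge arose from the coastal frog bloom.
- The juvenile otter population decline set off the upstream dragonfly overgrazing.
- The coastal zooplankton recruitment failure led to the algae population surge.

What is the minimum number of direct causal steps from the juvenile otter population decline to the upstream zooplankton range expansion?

Shortest chain: the juvenile otter population decline → the upstream dragonfly overgrazing → the benthic frog population surge → the riparian bass collapse → the upstream zooplankton range expansion.

4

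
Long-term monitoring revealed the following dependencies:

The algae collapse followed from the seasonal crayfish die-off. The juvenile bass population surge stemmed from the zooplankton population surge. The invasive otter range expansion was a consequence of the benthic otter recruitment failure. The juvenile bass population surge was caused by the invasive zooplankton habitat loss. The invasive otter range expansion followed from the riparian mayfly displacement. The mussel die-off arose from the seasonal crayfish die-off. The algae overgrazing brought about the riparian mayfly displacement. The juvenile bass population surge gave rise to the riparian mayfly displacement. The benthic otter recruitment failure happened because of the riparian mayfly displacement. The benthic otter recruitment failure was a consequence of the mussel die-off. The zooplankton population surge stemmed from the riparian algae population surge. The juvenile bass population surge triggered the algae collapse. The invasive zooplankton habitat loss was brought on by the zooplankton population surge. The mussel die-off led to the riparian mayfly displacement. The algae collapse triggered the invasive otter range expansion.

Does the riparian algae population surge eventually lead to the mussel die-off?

No

The riparian algae population surge leads to the zooplankton population surge, the invasive zooplankton habitat loss, the juvenile bass population surge, the riparian mayfly displacement, the benthic otter recruitment failure, the algae collapse, the invasive otter range expansion; the mussel die-off is not among them.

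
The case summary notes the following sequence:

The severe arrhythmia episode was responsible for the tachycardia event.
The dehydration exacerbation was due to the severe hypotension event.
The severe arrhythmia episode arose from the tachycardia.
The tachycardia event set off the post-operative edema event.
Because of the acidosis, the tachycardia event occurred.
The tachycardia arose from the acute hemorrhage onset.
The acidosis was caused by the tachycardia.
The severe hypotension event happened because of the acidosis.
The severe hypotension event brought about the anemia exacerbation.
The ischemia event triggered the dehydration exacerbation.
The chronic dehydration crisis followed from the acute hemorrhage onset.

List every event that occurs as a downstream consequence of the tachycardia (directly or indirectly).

Direct effects: the severe arrhythmia episode, the acidosis.
2 steps out: the tachycardia event, the severe hypotension event.
3 steps out: the post-operative edema event, the anemia exacerbation, the dehydration exacerbation.
Not reachable from it: the acute hemorrhage onset, the chronic dehydration crisis, the ischemia event.

the acidosis, the anemia exacerbation, the dehydration exacerbation, the post-operative edema event, the severe arrhythmia episode, the severe hypotension event, the tachycardia event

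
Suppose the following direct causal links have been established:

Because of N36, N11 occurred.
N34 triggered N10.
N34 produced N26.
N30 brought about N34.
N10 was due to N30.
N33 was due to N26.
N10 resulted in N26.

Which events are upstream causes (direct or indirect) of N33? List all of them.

Immediate cause of N33: N26.
Further upstream: N30, N34, N10.

N10, N26, N30, N34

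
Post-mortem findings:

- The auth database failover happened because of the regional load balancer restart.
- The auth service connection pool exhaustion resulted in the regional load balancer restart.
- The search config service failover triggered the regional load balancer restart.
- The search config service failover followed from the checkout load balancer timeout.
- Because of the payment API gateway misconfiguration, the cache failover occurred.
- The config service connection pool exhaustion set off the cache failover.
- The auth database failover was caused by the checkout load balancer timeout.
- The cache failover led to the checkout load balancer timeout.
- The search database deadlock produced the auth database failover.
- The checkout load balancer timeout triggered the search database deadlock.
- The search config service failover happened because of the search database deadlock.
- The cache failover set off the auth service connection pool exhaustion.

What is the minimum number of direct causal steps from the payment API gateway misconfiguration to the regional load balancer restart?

Shortest chain: the payment API gateway misconfiguration → the cache failover → the auth service connection pool exhaustion → the regional load balancer restart.

3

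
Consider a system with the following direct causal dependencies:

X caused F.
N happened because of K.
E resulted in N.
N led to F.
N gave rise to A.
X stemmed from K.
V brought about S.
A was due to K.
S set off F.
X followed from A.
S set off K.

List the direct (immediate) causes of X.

A, K

Upstream contributors include V, S, N, E, but only A, K feed directly into X.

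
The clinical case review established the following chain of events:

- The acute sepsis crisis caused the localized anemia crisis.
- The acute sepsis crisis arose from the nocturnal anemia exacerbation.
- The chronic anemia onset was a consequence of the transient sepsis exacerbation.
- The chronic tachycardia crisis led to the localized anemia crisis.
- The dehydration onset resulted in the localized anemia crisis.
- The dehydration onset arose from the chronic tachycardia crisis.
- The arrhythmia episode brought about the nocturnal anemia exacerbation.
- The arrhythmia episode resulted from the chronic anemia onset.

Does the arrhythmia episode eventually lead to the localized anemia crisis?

There is a causal chain: the arrhythmia episode → the nocturnal anemia exacerbation → the acute sepsis crisis → the localized anemia crisis.

Yes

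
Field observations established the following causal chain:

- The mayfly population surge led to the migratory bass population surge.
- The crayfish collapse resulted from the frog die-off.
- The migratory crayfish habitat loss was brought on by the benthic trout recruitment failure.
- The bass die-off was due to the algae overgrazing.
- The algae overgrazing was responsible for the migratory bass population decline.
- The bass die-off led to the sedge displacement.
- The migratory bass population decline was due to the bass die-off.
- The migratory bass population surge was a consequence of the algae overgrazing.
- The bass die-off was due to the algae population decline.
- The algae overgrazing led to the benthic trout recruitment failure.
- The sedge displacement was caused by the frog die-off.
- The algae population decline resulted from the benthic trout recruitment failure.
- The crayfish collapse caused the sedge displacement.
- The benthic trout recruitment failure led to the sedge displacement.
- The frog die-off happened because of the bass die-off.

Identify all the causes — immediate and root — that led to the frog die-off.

the algae overgrazing, the algae population decline, the bass die-off, the benthic trout recruitment failure

Immediate cause of the frog die-off: the bass die-off.
Further upstream: the algae overgrazing, the benthic trout recruitment failure, the algae population decline.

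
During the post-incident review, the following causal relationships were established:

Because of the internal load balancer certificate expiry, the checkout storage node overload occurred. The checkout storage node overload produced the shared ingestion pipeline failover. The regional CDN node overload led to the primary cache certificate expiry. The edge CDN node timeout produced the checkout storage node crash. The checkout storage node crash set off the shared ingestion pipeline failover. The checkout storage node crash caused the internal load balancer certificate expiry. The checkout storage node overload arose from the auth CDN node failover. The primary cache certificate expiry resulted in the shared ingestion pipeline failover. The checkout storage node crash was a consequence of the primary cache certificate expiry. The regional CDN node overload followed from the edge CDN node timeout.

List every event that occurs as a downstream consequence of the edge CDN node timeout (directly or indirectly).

the checkout storage node crash, the checkout storage node overload, the internal load balancer certificate expiry, the primary cache certificate expiry, the regional CDN node overload, the shared ingestion pipeline failover

Direct effects: the regional CDN node overload, the checkout storage node crash.
2 steps out: the primary cache certificate expiry, the internal load balancer certificate expiry, the shared ingestion pipeline failover.
3 steps out: the checkout storage node overload.
Not reachable from it: the auth CDN node failover.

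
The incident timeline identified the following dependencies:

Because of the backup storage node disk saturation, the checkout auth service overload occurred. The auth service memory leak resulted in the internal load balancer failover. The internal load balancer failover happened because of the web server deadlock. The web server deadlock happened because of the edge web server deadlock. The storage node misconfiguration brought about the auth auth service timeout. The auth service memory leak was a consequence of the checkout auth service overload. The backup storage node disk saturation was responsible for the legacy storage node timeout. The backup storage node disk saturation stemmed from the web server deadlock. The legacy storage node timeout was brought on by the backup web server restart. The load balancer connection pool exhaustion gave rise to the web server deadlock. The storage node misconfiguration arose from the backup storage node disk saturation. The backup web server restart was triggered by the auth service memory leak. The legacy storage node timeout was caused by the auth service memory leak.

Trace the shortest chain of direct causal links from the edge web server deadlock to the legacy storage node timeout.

the edge web server deadlock → the web server deadlock
the web server deadlock → the backup storage node disk saturation
the backup storage node disk saturation → the legacy storage node timeout
Length: 3 steps.

the edge web server deadlock → the web server deadlock → the backup storage node disk saturation → the legacy storage node timeout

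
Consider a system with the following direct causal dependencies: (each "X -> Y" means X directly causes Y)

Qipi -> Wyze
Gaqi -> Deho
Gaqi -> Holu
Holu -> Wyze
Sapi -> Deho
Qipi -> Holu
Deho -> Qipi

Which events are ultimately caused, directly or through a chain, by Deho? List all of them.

Direct effects: Qipi.
2 steps out: Holu, Wyze.
Not reachable from it: Gaqi, Sapi.

Holu, Qipi, Wyze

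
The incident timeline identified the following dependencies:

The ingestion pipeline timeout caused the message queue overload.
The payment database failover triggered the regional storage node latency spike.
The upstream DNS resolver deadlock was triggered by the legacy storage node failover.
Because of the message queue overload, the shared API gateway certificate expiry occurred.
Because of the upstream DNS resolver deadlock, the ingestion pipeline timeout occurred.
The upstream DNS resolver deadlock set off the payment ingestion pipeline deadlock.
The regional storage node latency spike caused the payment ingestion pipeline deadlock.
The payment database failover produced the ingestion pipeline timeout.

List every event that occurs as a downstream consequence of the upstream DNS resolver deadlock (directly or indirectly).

the ingestion pipeline timeout, the message queue overload, the payment ingestion pipeline deadlock, the shared API gateway certificate expiry

Direct effects: the ingestion pipeline timeout, the payment ingestion pipeline deadlock.
2 steps out: the message queue overload.
3 steps out: the shared API gateway certificate expiry.
Not reachable from it: the payment database failover, the regional storage node latency spike, the legacy storage node failover.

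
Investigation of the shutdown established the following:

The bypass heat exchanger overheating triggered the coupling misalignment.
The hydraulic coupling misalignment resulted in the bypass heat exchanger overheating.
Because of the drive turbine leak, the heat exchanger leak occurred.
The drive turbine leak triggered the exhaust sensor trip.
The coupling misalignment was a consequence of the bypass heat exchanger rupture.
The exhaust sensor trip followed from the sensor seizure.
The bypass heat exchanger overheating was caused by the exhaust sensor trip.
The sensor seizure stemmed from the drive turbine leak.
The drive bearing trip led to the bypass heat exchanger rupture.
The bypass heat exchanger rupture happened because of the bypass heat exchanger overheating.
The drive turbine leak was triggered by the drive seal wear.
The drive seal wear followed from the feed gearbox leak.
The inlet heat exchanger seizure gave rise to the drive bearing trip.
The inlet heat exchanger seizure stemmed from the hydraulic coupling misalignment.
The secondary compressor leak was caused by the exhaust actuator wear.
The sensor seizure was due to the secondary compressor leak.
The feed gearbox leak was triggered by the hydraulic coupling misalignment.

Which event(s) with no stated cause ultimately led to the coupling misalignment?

the exhaust actuator wear, the hydraulic coupling misalignment

Tracing upstream from the coupling misalignment: the coupling misalignment ← the bypass heat exchanger overheating ← the exhaust sensor trip ← the sensor seizure ← the secondary compressor leak ← the exhaust actuator wear.
A separate upstream branch: the coupling misalignment ← the bypass heat exchanger overheating ← the hydraulic coupling misalignment.
Each of those chain origins has no stated cause.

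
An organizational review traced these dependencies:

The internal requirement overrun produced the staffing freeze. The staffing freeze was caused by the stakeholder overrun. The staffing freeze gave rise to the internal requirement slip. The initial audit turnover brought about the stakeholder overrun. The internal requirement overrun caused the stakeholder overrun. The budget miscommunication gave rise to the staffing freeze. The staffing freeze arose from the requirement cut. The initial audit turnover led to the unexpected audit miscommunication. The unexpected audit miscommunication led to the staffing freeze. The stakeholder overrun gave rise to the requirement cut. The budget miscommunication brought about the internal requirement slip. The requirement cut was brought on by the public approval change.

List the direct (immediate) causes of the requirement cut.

Upstream contributors include the initial audit turnover, the internal requirement overrun, but only the public approval change, the stakeholder overrun feed directly into the requirement cut.

the public approval change, the stakeholder overrun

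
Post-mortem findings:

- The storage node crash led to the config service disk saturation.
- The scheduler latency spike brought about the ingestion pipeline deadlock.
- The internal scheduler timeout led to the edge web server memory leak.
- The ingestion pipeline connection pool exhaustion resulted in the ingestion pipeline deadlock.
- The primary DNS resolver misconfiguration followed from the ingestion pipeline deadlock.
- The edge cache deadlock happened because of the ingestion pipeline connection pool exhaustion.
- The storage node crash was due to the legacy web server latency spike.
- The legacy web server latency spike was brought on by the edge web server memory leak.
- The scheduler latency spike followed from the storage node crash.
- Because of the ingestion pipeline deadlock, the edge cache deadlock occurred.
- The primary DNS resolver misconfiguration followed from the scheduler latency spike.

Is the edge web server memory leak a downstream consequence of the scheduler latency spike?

The scheduler latency spike leads to the ingestion pipeline deadlock, the edge cache deadlock, the primary DNS resolver misconfiguration; the edge web server memory leak is not among them.

No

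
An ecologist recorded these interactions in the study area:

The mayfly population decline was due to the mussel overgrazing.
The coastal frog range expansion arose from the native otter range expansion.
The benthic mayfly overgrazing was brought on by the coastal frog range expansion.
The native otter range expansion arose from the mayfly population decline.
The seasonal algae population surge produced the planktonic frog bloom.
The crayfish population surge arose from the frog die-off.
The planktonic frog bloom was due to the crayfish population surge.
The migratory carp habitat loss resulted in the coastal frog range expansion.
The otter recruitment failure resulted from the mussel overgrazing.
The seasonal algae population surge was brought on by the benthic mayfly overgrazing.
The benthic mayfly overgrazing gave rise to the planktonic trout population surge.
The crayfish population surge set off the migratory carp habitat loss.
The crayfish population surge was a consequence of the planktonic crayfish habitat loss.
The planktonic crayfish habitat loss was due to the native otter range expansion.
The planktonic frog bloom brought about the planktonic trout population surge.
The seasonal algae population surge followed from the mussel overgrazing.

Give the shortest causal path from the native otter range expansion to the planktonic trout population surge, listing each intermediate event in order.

the native otter range expansion → the coastal frog range expansion
the coastal frog range expansion → the benthic mayfly overgrazing
the benthic mayfly overgrazing → the planktonic trout population surge
Length: 3 steps.

the native otter range expansion → the coastal frog range expansion → the benthic mayfly overgrazing → the planktonic trout population surge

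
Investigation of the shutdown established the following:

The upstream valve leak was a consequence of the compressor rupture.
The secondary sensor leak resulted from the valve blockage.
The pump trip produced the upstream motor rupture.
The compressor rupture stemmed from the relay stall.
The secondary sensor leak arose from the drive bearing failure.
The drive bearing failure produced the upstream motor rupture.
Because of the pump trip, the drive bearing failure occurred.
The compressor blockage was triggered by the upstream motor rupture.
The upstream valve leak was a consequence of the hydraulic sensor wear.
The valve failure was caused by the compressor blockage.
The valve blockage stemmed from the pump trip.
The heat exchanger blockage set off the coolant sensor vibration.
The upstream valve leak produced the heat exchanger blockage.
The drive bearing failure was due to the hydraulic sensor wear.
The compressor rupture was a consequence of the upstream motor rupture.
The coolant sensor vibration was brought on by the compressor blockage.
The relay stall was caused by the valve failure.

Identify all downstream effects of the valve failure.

the compressor rupture, the coolant sensor vibration, the heat exchanger blockage, the relay stall, the upstream valve leak

Direct effects: the relay stall.
2 steps out: the compressor rupture.
3 steps out: the upstream valve leak.
4 steps out: the heat exchanger blockage.
5 steps out: the coolant sensor vibration.
Not reachable from it: the pump trip, the valve blockage, the hydraulic sensor wear, the drive bearing failure, the secondary sensor leak, the upstream motor rupture, the compressor blockage.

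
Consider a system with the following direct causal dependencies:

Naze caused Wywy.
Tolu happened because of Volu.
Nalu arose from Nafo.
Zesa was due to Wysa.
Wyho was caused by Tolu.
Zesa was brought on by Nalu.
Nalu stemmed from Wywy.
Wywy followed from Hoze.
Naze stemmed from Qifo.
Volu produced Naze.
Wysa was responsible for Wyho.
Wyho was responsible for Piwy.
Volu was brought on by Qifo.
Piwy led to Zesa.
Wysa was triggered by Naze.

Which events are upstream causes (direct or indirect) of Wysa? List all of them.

Immediate cause of Wysa: Naze.
Further upstream: Qifo, Volu.

Naze, Qifo, Volu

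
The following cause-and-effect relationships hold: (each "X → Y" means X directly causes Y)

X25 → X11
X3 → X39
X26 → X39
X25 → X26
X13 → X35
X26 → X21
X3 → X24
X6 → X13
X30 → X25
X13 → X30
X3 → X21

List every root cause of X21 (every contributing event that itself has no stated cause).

Tracing upstream from X21: X21 ← X3.
A separate upstream branch: X21 ← X26 ← X25 ← X30 ← X13 ← X6.
Each of those chain origins has no stated cause.

X3, X6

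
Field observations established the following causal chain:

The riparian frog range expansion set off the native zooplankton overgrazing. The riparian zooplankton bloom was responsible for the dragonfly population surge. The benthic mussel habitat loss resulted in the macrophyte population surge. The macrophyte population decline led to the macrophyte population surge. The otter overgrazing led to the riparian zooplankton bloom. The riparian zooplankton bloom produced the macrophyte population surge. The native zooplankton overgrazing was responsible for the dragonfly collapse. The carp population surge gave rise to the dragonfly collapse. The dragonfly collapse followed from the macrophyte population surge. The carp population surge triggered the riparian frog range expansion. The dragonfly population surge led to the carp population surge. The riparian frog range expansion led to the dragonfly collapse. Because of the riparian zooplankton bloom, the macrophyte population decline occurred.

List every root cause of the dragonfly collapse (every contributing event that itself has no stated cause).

the benthic mussel habitat loss, the otter overgrazing

Tracing upstream from the dragonfly collapse: the dragonfly collapse ← the macrophyte population surge ← the riparian zooplankton bloom ← the otter overgrazing.
A separate upstream branch: the dragonfly collapse ← the macrophyte population surge ← the benthic mussel habitat loss.
Each of those chain origins has no stated cause.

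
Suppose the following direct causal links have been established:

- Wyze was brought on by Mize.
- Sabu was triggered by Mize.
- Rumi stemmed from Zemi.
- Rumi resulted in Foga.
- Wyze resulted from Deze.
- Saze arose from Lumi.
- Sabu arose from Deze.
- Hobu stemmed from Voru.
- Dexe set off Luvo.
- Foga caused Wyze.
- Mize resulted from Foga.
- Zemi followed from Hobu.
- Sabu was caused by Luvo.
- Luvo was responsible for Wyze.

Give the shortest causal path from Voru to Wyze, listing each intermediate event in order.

Voru → Hobu
Hobu → Zemi
Zemi → Rumi
Rumi → Foga
Foga → Wyze
Length: 5 steps.

Voru → Hobu → Zemi → Rumi → Foga → Wyze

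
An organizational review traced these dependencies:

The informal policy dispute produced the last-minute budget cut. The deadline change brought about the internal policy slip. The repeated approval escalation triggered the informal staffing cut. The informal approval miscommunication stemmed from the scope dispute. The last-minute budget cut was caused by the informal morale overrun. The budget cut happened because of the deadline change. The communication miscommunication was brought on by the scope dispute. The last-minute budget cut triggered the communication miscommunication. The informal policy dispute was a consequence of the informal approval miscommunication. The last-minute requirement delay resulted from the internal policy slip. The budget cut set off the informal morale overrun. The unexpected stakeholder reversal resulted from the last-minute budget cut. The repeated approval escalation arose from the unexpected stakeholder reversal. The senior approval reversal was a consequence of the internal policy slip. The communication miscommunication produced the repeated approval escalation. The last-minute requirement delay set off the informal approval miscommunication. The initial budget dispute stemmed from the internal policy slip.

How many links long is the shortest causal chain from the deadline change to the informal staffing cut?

Shortest chain: the deadline change → the budget cut → the informal morale overrun → the last-minute budget cut → the communication miscommunication → the repeated approval escalation → the informal staffing cut.

6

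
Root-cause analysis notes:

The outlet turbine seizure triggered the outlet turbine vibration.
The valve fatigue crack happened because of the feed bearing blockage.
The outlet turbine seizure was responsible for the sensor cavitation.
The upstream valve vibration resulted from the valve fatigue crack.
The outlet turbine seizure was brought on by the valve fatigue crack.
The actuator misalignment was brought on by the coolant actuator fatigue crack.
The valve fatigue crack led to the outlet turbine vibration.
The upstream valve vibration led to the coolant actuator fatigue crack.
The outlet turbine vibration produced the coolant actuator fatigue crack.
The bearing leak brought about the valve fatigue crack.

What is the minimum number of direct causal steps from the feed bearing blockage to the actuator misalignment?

4

Shortest chain: the feed bearing blockage → the valve fatigue crack → the upstream valve vibration → the coolant actuator fatigue crack → the actuator misalignment.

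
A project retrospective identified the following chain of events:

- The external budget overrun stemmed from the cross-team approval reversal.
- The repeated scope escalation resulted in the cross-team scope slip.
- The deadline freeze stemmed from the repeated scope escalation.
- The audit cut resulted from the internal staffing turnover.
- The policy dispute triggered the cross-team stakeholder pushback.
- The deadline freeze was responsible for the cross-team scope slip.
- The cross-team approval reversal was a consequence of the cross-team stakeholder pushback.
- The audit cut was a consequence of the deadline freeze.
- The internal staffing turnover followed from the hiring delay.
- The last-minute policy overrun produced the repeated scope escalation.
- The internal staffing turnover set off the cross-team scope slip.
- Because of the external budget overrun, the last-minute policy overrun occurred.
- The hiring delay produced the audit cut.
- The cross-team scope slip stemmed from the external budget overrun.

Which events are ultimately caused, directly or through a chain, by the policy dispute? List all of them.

the audit cut, the cross-team approval reversal, the cross-team scope slip, the cross-team stakeholder pushback, the deadline freeze, the external budget overrun, the last-minute policy overrun, the repeated scope escalation

Direct effects: the cross-team stakeholder pushback.
2 steps out: the cross-team approval reversal.
3 steps out: the external budget overrun.
4 steps out: the last-minute policy overrun, the cross-team scope slip.
5 steps out: the repeated scope escalation.
6 steps out: the deadline freeze.
7 steps out: the audit cut.
Not reachable from it: the hiring delay, the internal staffing turnover.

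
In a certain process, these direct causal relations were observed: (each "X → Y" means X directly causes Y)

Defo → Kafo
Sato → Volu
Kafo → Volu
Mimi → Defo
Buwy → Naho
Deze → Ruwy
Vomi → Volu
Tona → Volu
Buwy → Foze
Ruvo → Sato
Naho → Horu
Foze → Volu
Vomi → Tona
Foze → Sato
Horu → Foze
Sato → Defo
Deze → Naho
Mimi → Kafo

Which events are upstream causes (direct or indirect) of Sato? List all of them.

Immediate causes of Sato: Ruvo, Foze.
Further upstream: Deze, Buwy, Naho, Horu.

Buwy, Deze, Foze, Horu, Naho, Ruvo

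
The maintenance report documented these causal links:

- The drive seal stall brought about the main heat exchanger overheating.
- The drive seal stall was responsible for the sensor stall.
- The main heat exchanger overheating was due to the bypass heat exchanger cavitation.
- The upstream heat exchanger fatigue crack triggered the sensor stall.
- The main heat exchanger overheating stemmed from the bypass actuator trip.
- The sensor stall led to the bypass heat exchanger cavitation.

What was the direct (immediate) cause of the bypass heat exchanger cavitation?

Upstream contributors include the upstream heat exchanger fatigue crack, the drive seal stall, but only the sensor stall feeds directly into the bypass heat exchanger cavitation.

the sensor stall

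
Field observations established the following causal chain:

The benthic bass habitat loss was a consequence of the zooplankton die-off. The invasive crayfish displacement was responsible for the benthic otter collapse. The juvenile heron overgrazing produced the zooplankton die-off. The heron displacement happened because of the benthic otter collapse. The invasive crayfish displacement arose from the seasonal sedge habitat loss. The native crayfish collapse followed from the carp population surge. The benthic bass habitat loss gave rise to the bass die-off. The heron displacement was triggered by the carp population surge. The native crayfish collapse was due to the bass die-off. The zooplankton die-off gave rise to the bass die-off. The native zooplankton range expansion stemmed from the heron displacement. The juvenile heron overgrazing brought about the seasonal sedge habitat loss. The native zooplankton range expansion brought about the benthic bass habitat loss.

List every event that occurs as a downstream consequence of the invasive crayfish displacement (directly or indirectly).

Direct effects: the benthic otter collapse.
2 steps out: the heron displacement.
3 steps out: the native zooplankton range expansion.
4 steps out: the benthic bass habitat loss.
5 steps out: the bass die-off.
6 steps out: the native crayfish collapse.
Not reachable from it: the juvenile heron overgrazing, the seasonal sedge habitat loss, the carp population surge, the zooplankton die-off.

the bass die-off, the benthic bass habitat loss, the benthic otter collapse, the heron displacement, the native crayfish collapse, the native zooplankton range expansion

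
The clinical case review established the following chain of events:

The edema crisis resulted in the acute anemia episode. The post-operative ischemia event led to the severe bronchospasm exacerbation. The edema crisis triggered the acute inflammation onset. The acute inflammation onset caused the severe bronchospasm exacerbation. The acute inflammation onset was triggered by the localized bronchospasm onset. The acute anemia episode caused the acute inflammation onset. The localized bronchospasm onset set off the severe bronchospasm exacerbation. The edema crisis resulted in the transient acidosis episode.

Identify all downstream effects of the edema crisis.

Direct effects: the transient acidosis episode, the acute anemia episode, the acute inflammation onset.
2 steps out: the severe bronchospasm exacerbation.
Not reachable from it: the localized bronchospasm onset, the post-operative ischemia event.

the acute anemia episode, the acute inflammation onset, the severe bronchospasm exacerbation, the transient acidosis episode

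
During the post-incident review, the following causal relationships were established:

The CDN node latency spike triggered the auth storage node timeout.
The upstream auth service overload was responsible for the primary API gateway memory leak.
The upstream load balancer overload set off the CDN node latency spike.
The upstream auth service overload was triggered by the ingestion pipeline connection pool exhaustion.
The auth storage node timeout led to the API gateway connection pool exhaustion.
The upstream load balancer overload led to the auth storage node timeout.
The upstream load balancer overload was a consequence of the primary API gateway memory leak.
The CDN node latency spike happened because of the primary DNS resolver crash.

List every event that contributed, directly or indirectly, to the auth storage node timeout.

the CDN node latency spike, the ingestion pipeline connection pool exhaustion, the primary API gateway memory leak, the primary DNS resolver crash, the upstream auth service overload, the upstream load balancer overload

Immediate causes of the auth storage node timeout: the upstream load balancer overload, the CDN node latency spike.
Further upstream: the ingestion pipeline connection pool exhaustion, the upstream auth service overload, the primary API gateway memory leak, the primary DNS resolver crash.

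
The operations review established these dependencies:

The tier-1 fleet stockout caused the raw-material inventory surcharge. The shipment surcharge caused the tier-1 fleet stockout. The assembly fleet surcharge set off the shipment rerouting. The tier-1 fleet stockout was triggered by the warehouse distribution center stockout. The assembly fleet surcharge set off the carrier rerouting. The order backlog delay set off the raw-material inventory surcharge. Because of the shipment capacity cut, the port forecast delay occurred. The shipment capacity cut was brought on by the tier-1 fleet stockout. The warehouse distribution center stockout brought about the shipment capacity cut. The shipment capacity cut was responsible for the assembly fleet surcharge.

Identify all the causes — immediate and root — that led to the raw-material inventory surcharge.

the order backlog delay, the shipment surcharge, the tier-1 fleet stockout, the warehouse distribution center stockout

Immediate causes of the raw-material inventory surcharge: the tier-1 fleet stockout, the order backlog delay.
Further upstream: the warehouse distribution center stockout, the shipment surcharge.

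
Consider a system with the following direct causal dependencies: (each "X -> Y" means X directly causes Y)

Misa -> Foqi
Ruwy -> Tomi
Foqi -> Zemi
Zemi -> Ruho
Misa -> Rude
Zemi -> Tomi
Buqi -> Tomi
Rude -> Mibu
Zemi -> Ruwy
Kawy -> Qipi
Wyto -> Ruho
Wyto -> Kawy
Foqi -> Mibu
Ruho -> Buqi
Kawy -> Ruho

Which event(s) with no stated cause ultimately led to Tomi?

Misa, Wyto

Tracing upstream from Tomi: Tomi ← Buqi ← Ruho ← Wyto.
A separate upstream branch: Tomi ← Zemi ← Foqi ← Misa.
Each of those chain origins has no stated cause.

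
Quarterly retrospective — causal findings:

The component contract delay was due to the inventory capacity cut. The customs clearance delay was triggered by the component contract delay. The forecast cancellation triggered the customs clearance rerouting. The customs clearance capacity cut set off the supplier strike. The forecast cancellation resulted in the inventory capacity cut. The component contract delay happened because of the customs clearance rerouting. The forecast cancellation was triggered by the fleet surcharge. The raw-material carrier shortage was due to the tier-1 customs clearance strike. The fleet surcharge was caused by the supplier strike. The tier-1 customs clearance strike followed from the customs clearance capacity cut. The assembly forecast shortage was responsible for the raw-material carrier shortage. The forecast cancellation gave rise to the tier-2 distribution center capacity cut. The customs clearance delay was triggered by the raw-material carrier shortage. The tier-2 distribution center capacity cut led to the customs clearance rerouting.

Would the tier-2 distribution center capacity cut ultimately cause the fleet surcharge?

The tier-2 distribution center capacity cut leads to the customs clearance rerouting, the component contract delay, the customs clearance delay; the fleet surcharge is not among them.

No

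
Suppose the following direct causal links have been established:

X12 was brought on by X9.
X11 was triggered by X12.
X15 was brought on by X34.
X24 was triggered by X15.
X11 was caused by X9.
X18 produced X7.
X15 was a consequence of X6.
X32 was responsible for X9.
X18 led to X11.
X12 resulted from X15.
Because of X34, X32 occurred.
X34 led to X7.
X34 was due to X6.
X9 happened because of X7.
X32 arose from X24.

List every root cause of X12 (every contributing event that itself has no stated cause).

X18, X6

Tracing upstream from X12: X12 ← X9 ← X7 ← X18.
A separate upstream branch: X12 ← X15 ← X6.
Each of those chain origins has no stated cause.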